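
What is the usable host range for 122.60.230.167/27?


Network: 122.60.230.160
Broadcast: 122.60.230.191
First usable = network + 1
Last usable = broadcast - 1
Range: 122.60.230.161 to 122.60.230.190


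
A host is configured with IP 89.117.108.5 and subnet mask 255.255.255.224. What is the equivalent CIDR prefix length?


Binary: 11111111.11111111.11111111.11100000
Count leading 1s
Prefix: /27


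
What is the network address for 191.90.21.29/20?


IP:   10111111.01011010.00010101.00011101
Mask: 11111111.11111111.11110000.00000000
AND operation:
Net:  10111111.01011010.00010000.00000000
Network: 191.90.16.0/20


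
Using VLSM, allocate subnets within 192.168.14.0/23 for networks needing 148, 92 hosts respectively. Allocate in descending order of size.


148 hosts -> /24 (254 usable): 192.168.14.0/24
92 hosts -> /25 (126 usable): 192.168.15.0/25
Allocation: 192.168.14.0/24 (148 hosts, 254 usable); 192.168.15.0/25 (92 hosts, 126 usable)


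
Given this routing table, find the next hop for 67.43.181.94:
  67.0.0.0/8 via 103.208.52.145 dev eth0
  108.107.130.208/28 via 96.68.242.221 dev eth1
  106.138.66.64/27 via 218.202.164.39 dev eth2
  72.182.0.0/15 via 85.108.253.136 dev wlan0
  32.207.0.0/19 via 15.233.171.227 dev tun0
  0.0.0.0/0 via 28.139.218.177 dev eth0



Longest prefix match for 67.43.181.94:
  /8 67.0.0.0: MATCH
  /28 108.107.130.208: no
  /27 106.138.66.64: no
  /15 72.182.0.0: no
  /19 32.207.0.0: no
  /0 0.0.0.0: MATCH
Selected: next-hop 103.208.52.145 via eth0 (matched /8)


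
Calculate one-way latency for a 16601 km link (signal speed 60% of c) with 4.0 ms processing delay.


Speed = 0.6 * 3e5 km/s = 180000 km/s
Propagation delay = 16601 / 180000 = 0.0922 s = 92.2278 ms
Processing delay = 4.0 ms
Total one-way latency = 96.2278 ms


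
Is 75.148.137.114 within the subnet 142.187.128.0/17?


Subnet network: 142.187.128.0
Test IP AND mask: 75.148.128.0
No, 75.148.137.114 is not in 142.187.128.0/17


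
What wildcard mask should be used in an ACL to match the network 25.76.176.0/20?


Subnet mask: 255.255.240.0
Wildcard = 255.255.255.255 - subnet mask
255 - 255 = 0
255 - 255 = 0
255 - 240 = 15
255 - 0 = 255
Wildcard: 0.0.15.255


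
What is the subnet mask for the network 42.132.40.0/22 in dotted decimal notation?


/22 means 22 network bits, 10 host bits
Binary: 11111111111111111111110000000000
Mask: 255.255.252.0


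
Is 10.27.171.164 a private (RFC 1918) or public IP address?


RFC 1918 private ranges:
  10.0.0.0/8 (10.0.0.0 - 10.255.255.255)
  172.16.0.0/12 (172.16.0.0 - 172.31.255.255)
  192.168.0.0/16 (192.168.0.0 - 192.168.255.255)
Private (in 10.0.0.0/8)


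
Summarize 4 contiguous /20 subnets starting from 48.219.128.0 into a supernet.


Original prefix: /20
Number of subnets: 4 = 2^2
New prefix = 20 - 2 = 18
Supernet: 48.219.128.0/18


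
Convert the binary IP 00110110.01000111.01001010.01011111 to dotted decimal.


00110110 = 54
01000111 = 71
01001010 = 74
01011111 = 95
IP: 54.71.74.95


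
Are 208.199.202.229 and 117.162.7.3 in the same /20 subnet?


Mask: 255.255.240.0
208.199.202.229 AND mask = 208.199.192.0
117.162.7.3 AND mask = 117.162.0.0
No, different subnets (208.199.192.0 vs 117.162.0.0)


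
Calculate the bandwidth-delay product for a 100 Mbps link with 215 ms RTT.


BDP = bandwidth * RTT
= 100 Mbps * 215 ms
= 100 * 1e6 * 215 / 1000 bits
= 21500000 bits
= 2687500 bytes
= 2624.5117 KB
BDP = 21500000 bits (2687500 bytes)


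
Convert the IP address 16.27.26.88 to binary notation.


16 = 00010000
27 = 00011011
26 = 00011010
88 = 01011000
Binary: 00010000.00011011.00011010.01011000


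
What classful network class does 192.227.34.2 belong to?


First octet: 192
Binary: 11000000
110xxxxx -> Class C (192-223)
Class C, default mask 255.255.255.0 (/24)


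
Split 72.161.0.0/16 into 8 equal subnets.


New prefix = 16 + 3 = 19
Each subnet has 8192 addresses
  72.161.0.0/19
  72.161.32.0/19
  72.161.64.0/19
  72.161.96.0/19
  72.161.128.0/19
  72.161.160.0/19
  72.161.192.0/19
  72.161.224.0/19
Subnets: 72.161.0.0/19, 72.161.32.0/19, 72.161.64.0/19, 72.161.96.0/19, 72.161.128.0/19, 72.161.160.0/19, 72.161.192.0/19, 72.161.224.0/19


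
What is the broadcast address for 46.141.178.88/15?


Network: 46.140.0.0/15
Host bits = 17
Set all host bits to 1:
Broadcast: 46.141.255.255


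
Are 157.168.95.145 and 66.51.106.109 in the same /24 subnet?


Mask: 255.255.255.0
157.168.95.145 AND mask = 157.168.95.0
66.51.106.109 AND mask = 66.51.106.0
No, different subnets (157.168.95.0 vs 66.51.106.0)


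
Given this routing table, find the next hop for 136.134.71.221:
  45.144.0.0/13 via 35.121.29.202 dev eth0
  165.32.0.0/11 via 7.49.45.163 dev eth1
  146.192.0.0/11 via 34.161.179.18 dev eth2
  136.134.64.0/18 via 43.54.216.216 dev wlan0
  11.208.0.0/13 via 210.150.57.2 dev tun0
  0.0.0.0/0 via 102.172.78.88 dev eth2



Longest prefix match for 136.134.71.221:
  /13 45.144.0.0: no
  /11 165.32.0.0: no
  /11 146.192.0.0: no
  /18 136.134.64.0: MATCH
  /13 11.208.0.0: no
  /0 0.0.0.0: MATCH
Selected: next-hop 43.54.216.216 via wlan0 (matched /18)


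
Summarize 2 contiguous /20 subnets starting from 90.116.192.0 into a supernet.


Original prefix: /20
Number of subnets: 2 = 2^1
New prefix = 20 - 1 = 19
Supernet: 90.116.192.0/19


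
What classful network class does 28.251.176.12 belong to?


First octet: 28
Binary: 00011100
0xxxxxxx -> Class A (1-126)
Class A, default mask 255.0.0.0 (/8)


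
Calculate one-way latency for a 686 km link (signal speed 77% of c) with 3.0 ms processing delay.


Speed = 0.77 * 3e5 km/s = 231000 km/s
Propagation delay = 686 / 231000 = 0.003 s = 2.9697 ms
Processing delay = 3.0 ms
Total one-way latency = 5.9697 ms


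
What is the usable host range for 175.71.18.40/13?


Network: 175.64.0.0
Broadcast: 175.71.255.255
First usable = network + 1
Last usable = broadcast - 1
Range: 175.64.0.1 to 175.71.255.254


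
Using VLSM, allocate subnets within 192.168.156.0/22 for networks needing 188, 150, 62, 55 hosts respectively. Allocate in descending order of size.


188 hosts -> /24 (254 usable): 192.168.156.0/24
150 hosts -> /24 (254 usable): 192.168.157.0/24
62 hosts -> /26 (62 usable): 192.168.158.0/26
55 hosts -> /26 (62 usable): 192.168.158.64/26
Allocation: 192.168.156.0/24 (188 hosts, 254 usable); 192.168.157.0/24 (150 hosts, 254 usable); 192.168.158.0/26 (62 hosts, 62 usable); 192.168.158.64/26 (55 hosts, 62 usable)


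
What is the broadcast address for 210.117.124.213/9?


Network: 210.0.0.0/9
Host bits = 23
Set all host bits to 1:
Broadcast: 210.127.255.255


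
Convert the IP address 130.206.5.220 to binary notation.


130 = 10000010
206 = 11001110
5 = 00000101
220 = 11011100
Binary: 10000010.11001110.00000101.11011100


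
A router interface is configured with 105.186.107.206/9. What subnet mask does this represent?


/9 means 9 network bits, 23 host bits
Binary: 11111111100000000000000000000000
Mask: 255.128.0.0


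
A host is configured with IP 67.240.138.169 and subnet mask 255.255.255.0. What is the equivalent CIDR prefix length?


Binary: 11111111.11111111.11111111.00000000
Count leading 1s
Prefix: /24


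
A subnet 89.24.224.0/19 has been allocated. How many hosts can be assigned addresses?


Host bits = 32 - 19 = 13
Total addresses = 2^13 = 8192
Usable = total - 2 (network and broadcast)
Usable hosts: 8190


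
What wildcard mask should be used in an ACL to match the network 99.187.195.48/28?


Subnet mask: 255.255.255.240
Wildcard = 255.255.255.255 - subnet mask
255 - 255 = 0
255 - 255 = 0
255 - 255 = 0
255 - 240 = 15
Wildcard: 0.0.0.15


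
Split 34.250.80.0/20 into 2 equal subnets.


New prefix = 20 + 1 = 21
Each subnet has 2048 addresses
  34.250.80.0/21
  34.250.88.0/21
Subnets: 34.250.80.0/21, 34.250.88.0/21


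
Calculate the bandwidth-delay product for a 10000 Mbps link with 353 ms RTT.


BDP = bandwidth * RTT
= 10000 Mbps * 353 ms
= 10000 * 1e6 * 353 / 1000 bits
= 3530000000 bits
= 441250000 bytes
= 430908.2031 KB
BDP = 3530000000 bits (441250000 bytes)


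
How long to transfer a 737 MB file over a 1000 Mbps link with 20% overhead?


Effective throughput = 1000 * (1 - 20/100) = 800 Mbps
File size in Mb = 737 * 8 = 5896 Mb
Time = 5896 / 800
Time = 7.37 seconds


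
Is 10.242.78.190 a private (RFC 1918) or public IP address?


RFC 1918 private ranges:
  10.0.0.0/8 (10.0.0.0 - 10.255.255.255)
  172.16.0.0/12 (172.16.0.0 - 172.31.255.255)
  192.168.0.0/16 (192.168.0.0 - 192.168.255.255)
Private (in 10.0.0.0/8)


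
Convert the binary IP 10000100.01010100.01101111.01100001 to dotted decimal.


10000100 = 132
01010100 = 84
01101111 = 111
01100001 = 97
IP: 132.84.111.97


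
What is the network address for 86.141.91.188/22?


IP:   01010110.10001101.01011011.10111100
Mask: 11111111.11111111.11111100.00000000
AND operation:
Net:  01010110.10001101.01011000.00000000
Network: 86.141.88.0/22


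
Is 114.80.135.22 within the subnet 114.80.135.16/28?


Subnet network: 114.80.135.16
Test IP AND mask: 114.80.135.16
Yes, 114.80.135.22 is in 114.80.135.16/28


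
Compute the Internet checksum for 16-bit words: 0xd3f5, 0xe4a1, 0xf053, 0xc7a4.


Sum all words (with carry folding):
+ 0xd3f5 = 0xd3f5
+ 0xe4a1 = 0xb897
+ 0xf053 = 0xa8eb
+ 0xc7a4 = 0x7090
One's complement: ~0x7090
Checksum = 0x8f6f


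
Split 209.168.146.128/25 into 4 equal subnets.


New prefix = 25 + 2 = 27
Each subnet has 32 addresses
  209.168.146.128/27
  209.168.146.160/27
  209.168.146.192/27
  209.168.146.224/27
Subnets: 209.168.146.128/27, 209.168.146.160/27, 209.168.146.192/27, 209.168.146.224/27


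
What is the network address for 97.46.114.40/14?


IP:   01100001.00101110.01110010.00101000
Mask: 11111111.11111100.00000000.00000000
AND operation:
Net:  01100001.00101100.00000000.00000000
Network: 97.44.0.0/14


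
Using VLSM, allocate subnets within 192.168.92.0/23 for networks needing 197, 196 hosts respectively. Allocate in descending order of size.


197 hosts -> /24 (254 usable): 192.168.92.0/24
196 hosts -> /24 (254 usable): 192.168.93.0/24
Allocation: 192.168.92.0/24 (197 hosts, 254 usable); 192.168.93.0/24 (196 hosts, 254 usable)


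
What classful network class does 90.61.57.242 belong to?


First octet: 90
Binary: 01011010
0xxxxxxx -> Class A (1-126)
Class A, default mask 255.0.0.0 (/8)


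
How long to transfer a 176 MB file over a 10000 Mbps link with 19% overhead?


Effective throughput = 10000 * (1 - 19/100) = 8100.0 Mbps
File size in Mb = 176 * 8 = 1408 Mb
Time = 1408 / 8100.0
Time = 0.1738 seconds


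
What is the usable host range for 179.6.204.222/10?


Network: 179.0.0.0
Broadcast: 179.63.255.255
First usable = network + 1
Last usable = broadcast - 1
Range: 179.0.0.1 to 179.63.255.254


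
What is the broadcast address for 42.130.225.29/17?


Network: 42.130.128.0/17
Host bits = 15
Set all host bits to 1:
Broadcast: 42.130.255.255


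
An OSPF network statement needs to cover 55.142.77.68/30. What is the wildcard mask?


Subnet mask: 255.255.255.252
Wildcard = 255.255.255.255 - subnet mask
255 - 255 = 0
255 - 255 = 0
255 - 255 = 0
255 - 252 = 3
Wildcard: 0.0.0.3


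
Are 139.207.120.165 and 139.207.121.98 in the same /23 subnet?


Mask: 255.255.254.0
139.207.120.165 AND mask = 139.207.120.0
139.207.121.98 AND mask = 139.207.120.0
Yes, same subnet (139.207.120.0)


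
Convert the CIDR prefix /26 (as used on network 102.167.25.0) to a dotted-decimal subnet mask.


/26 means 26 network bits, 6 host bits
Binary: 11111111111111111111111111000000
Mask: 255.255.255.192


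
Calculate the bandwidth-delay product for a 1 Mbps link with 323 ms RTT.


BDP = bandwidth * RTT
= 1 Mbps * 323 ms
= 1 * 1e6 * 323 / 1000 bits
= 323000 bits
= 40375 bytes
= 39.4287 KB
BDP = 323000 bits (40375 bytes)


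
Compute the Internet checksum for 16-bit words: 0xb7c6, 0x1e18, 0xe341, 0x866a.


Sum all words (with carry folding):
+ 0xb7c6 = 0xb7c6
+ 0x1e18 = 0xd5de
+ 0xe341 = 0xb920
+ 0x866a = 0x3f8b
One's complement: ~0x3f8b
Checksum = 0xc074


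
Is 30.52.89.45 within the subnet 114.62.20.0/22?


Subnet network: 114.62.20.0
Test IP AND mask: 30.52.88.0
No, 30.52.89.45 is not in 114.62.20.0/22


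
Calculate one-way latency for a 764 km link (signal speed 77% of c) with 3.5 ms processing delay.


Speed = 0.77 * 3e5 km/s = 231000 km/s
Propagation delay = 764 / 231000 = 0.0033 s = 3.3074 ms
Processing delay = 3.5 ms
Total one-way latency = 6.8074 ms


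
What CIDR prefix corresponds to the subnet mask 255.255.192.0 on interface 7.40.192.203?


Binary: 11111111.11111111.11000000.00000000
Count leading 1s
Prefix: /18


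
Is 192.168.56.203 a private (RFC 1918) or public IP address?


RFC 1918 private ranges:
  10.0.0.0/8 (10.0.0.0 - 10.255.255.255)
  172.16.0.0/12 (172.16.0.0 - 172.31.255.255)
  192.168.0.0/16 (192.168.0.0 - 192.168.255.255)
Private (in 192.168.0.0/16)


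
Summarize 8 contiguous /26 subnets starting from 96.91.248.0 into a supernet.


Original prefix: /26
Number of subnets: 8 = 2^3
New prefix = 26 - 3 = 23
Supernet: 96.91.248.0/23


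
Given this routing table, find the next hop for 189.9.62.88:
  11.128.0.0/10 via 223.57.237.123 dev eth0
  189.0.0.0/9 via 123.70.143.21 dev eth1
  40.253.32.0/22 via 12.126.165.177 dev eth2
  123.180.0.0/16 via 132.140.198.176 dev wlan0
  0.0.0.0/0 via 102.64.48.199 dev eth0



Longest prefix match for 189.9.62.88:
  /10 11.128.0.0: no
  /9 189.0.0.0: MATCH
  /22 40.253.32.0: no
  /16 123.180.0.0: no
  /0 0.0.0.0: MATCH
Selected: next-hop 123.70.143.21 via eth1 (matched /9)


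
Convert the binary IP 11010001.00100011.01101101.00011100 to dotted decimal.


11010001 = 209
00100011 = 35
01101101 = 109
00011100 = 28
IP: 209.35.109.28


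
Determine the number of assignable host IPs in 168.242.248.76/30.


Host bits = 32 - 30 = 2
Total addresses = 2^2 = 4
Usable = total - 2 (network and broadcast)
Usable hosts: 2


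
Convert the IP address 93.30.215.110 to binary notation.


93 = 01011101
30 = 00011110
215 = 11010111
110 = 01101110
Binary: 01011101.00011110.11010111.01101110


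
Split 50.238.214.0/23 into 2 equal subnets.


New prefix = 23 + 1 = 24
Each subnet has 256 addresses
  50.238.214.0/24
  50.238.215.0/24
Subnets: 50.238.214.0/24, 50.238.215.0/24


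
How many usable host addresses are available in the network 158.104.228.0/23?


Host bits = 32 - 23 = 9
Total addresses = 2^9 = 512
Usable = total - 2 (network and broadcast)
Usable hosts: 510


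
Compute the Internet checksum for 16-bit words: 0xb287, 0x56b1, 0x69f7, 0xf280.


Sum all words (with carry folding):
+ 0xb287 = 0xb287
+ 0x56b1 = 0x0939
+ 0x69f7 = 0x7330
+ 0xf280 = 0x65b1
One's complement: ~0x65b1
Checksum = 0x9a4e


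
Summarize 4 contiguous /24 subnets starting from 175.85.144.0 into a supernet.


Original prefix: /24
Number of subnets: 4 = 2^2
New prefix = 24 - 2 = 22
Supernet: 175.85.144.0/22


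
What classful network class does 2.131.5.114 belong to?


First octet: 2
Binary: 00000010
0xxxxxxx -> Class A (1-126)
Class A, default mask 255.0.0.0 (/8)


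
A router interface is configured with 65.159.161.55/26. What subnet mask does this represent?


/26 means 26 network bits, 6 host bits
Binary: 11111111111111111111111111000000
Mask: 255.255.255.192


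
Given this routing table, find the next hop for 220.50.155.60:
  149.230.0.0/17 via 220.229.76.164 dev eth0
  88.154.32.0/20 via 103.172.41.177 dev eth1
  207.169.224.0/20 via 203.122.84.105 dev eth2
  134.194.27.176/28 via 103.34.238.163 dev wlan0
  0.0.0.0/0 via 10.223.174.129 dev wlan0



Longest prefix match for 220.50.155.60:
  /17 149.230.0.0: no
  /20 88.154.32.0: no
  /20 207.169.224.0: no
  /28 134.194.27.176: no
  /0 0.0.0.0: MATCH
Selected: next-hop 10.223.174.129 via wlan0 (matched /0)


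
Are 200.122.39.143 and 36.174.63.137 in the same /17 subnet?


Mask: 255.255.128.0
200.122.39.143 AND mask = 200.122.0.0
36.174.63.137 AND mask = 36.174.0.0
No, different subnets (200.122.0.0 vs 36.174.0.0)


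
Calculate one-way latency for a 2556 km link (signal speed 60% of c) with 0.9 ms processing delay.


Speed = 0.6 * 3e5 km/s = 180000 km/s
Propagation delay = 2556 / 180000 = 0.0142 s = 14.2 ms
Processing delay = 0.9 ms
Total one-way latency = 15.1 ms


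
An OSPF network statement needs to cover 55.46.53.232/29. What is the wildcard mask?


Subnet mask: 255.255.255.248
Wildcard = 255.255.255.255 - subnet mask
255 - 255 = 0
255 - 255 = 0
255 - 255 = 0
255 - 248 = 7
Wildcard: 0.0.0.7


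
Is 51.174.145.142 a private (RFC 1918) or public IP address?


RFC 1918 private ranges:
  10.0.0.0/8 (10.0.0.0 - 10.255.255.255)
  172.16.0.0/12 (172.16.0.0 - 172.31.255.255)
  192.168.0.0/16 (192.168.0.0 - 192.168.255.255)
Public (not in any RFC 1918 range)


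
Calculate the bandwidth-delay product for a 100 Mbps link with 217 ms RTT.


BDP = bandwidth * RTT
= 100 Mbps * 217 ms
= 100 * 1e6 * 217 / 1000 bits
= 21700000 bits
= 2712500 bytes
= 2648.9258 KB
BDP = 21700000 bits (2712500 bytes)


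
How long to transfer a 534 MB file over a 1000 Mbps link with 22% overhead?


Effective throughput = 1000 * (1 - 22/100) = 780 Mbps
File size in Mb = 534 * 8 = 4272 Mb
Time = 4272 / 780
Time = 5.4769 seconds


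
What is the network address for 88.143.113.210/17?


IP:   01011000.10001111.01110001.11010010
Mask: 11111111.11111111.10000000.00000000
AND operation:
Net:  01011000.10001111.00000000.00000000
Network: 88.143.0.0/17


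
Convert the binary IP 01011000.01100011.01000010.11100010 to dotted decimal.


01011000 = 88
01100011 = 99
01000010 = 66
11100010 = 226
IP: 88.99.66.226


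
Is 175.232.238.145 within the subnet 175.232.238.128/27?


Subnet network: 175.232.238.128
Test IP AND mask: 175.232.238.128
Yes, 175.232.238.145 is in 175.232.238.128/27


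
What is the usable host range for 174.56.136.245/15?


Network: 174.56.0.0
Broadcast: 174.57.255.255
First usable = network + 1
Last usable = broadcast - 1
Range: 174.56.0.1 to 174.57.255.254


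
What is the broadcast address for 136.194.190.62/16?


Network: 136.194.0.0/16
Host bits = 16
Set all host bits to 1:
Broadcast: 136.194.255.255


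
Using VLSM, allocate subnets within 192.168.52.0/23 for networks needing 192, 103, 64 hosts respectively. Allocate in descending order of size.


192 hosts -> /24 (254 usable): 192.168.52.0/24
103 hosts -> /25 (126 usable): 192.168.53.0/25
64 hosts -> /25 (126 usable): 192.168.53.128/25
Allocation: 192.168.52.0/24 (192 hosts, 254 usable); 192.168.53.0/25 (103 hosts, 126 usable); 192.168.53.128/25 (64 hosts, 126 usable)


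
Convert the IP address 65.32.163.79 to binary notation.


65 = 01000001
32 = 00100000
163 = 10100011
79 = 01001111
Binary: 01000001.00100000.10100011.01001111


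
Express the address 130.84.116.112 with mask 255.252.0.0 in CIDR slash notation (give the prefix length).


Binary: 11111111.11111100.00000000.00000000
Count leading 1s
Prefix: /14


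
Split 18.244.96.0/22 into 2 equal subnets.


New prefix = 22 + 1 = 23
Each subnet has 512 addresses
  18.244.96.0/23
  18.244.98.0/23
Subnets: 18.244.96.0/23, 18.244.98.0/23


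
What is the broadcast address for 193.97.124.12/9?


Network: 193.0.0.0/9
Host bits = 23
Set all host bits to 1:
Broadcast: 193.127.255.255


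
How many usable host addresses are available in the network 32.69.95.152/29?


Host bits = 32 - 29 = 3
Total addresses = 2^3 = 8
Usable = total - 2 (network and broadcast)
Usable hosts: 6


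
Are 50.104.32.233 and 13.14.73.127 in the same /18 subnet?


Mask: 255.255.192.0
50.104.32.233 AND mask = 50.104.0.0
13.14.73.127 AND mask = 13.14.64.0
No, different subnets (50.104.0.0 vs 13.14.64.0)


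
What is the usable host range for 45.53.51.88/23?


Network: 45.53.50.0
Broadcast: 45.53.51.255
First usable = network + 1
Last usable = broadcast - 1
Range: 45.53.50.1 to 45.53.51.254


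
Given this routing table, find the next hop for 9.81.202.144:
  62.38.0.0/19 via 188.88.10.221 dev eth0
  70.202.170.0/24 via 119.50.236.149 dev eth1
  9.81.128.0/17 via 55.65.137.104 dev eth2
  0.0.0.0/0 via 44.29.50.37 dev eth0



Longest prefix match for 9.81.202.144:
  /19 62.38.0.0: no
  /24 70.202.170.0: no
  /17 9.81.128.0: MATCH
  /0 0.0.0.0: MATCH
Selected: next-hop 55.65.137.104 via eth2 (matched /17)


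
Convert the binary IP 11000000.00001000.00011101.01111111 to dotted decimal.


11000000 = 192
00001000 = 8
00011101 = 29
01111111 = 127
IP: 192.8.29.127


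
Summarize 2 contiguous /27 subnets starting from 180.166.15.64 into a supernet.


Original prefix: /27
Number of subnets: 2 = 2^1
New prefix = 27 - 1 = 26
Supernet: 180.166.15.64/26


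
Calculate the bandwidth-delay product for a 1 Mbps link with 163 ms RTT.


BDP = bandwidth * RTT
= 1 Mbps * 163 ms
= 1 * 1e6 * 163 / 1000 bits
= 163000 bits
= 20375 bytes
= 19.8975 KB
BDP = 163000 bits (20375 bytes)


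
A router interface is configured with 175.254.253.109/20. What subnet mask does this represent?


/20 means 20 network bits, 12 host bits
Binary: 11111111111111111111000000000000
Mask: 255.255.240.0


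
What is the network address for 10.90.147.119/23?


IP:   00001010.01011010.10010011.01110111
Mask: 11111111.11111111.11111110.00000000
AND operation:
Net:  00001010.01011010.10010010.00000000
Network: 10.90.146.0/23


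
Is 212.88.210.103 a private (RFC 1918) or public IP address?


RFC 1918 private ranges:
  10.0.0.0/8 (10.0.0.0 - 10.255.255.255)
  172.16.0.0/12 (172.16.0.0 - 172.31.255.255)
  192.168.0.0/16 (192.168.0.0 - 192.168.255.255)
Public (not in any RFC 1918 range)


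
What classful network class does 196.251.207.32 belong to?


First octet: 196
Binary: 11000100
110xxxxx -> Class C (192-223)
Class C, default mask 255.255.255.0 (/24)


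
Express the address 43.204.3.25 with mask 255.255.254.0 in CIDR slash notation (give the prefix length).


Binary: 11111111.11111111.11111110.00000000
Count leading 1s
Prefix: /23


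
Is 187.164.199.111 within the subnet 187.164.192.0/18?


Subnet network: 187.164.192.0
Test IP AND mask: 187.164.192.0
Yes, 187.164.199.111 is in 187.164.192.0/18


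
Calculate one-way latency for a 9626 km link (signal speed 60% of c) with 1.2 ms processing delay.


Speed = 0.6 * 3e5 km/s = 180000 km/s
Propagation delay = 9626 / 180000 = 0.0535 s = 53.4778 ms
Processing delay = 1.2 ms
Total one-way latency = 54.6778 ms


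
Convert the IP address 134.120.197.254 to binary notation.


134 = 10000110
120 = 01111000
197 = 11000101
254 = 11111110
Binary: 10000110.01111000.11000101.11111110


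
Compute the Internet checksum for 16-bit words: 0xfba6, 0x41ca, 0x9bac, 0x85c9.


Sum all words (with carry folding):
+ 0xfba6 = 0xfba6
+ 0x41ca = 0x3d71
+ 0x9bac = 0xd91d
+ 0x85c9 = 0x5ee7
One's complement: ~0x5ee7
Checksum = 0xa118


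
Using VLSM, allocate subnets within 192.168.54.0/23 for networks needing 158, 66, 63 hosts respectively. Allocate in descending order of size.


158 hosts -> /24 (254 usable): 192.168.54.0/24
66 hosts -> /25 (126 usable): 192.168.55.0/25
63 hosts -> /25 (126 usable): 192.168.55.128/25
Allocation: 192.168.54.0/24 (158 hosts, 254 usable); 192.168.55.0/25 (66 hosts, 126 usable); 192.168.55.128/25 (63 hosts, 126 usable)


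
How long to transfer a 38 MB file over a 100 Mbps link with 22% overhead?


Effective throughput = 100 * (1 - 22/100) = 78 Mbps
File size in Mb = 38 * 8 = 304 Mb
Time = 304 / 78
Time = 3.8974 seconds


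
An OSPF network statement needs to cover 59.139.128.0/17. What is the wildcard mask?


Subnet mask: 255.255.128.0
Wildcard = 255.255.255.255 - subnet mask
255 - 255 = 0
255 - 255 = 0
255 - 128 = 127
255 - 0 = 255
Wildcard: 0.0.127.255


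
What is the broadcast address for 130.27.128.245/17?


Network: 130.27.128.0/17
Host bits = 15
Set all host bits to 1:
Broadcast: 130.27.255.255


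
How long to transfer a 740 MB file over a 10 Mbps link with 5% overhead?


Effective throughput = 10 * (1 - 5/100) = 9.5 Mbps
File size in Mb = 740 * 8 = 5920 Mb
Time = 5920 / 9.5
Time = 623.1579 seconds


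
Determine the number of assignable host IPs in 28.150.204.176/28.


Host bits = 32 - 28 = 4
Total addresses = 2^4 = 16
Usable = total - 2 (network and broadcast)
Usable hosts: 14


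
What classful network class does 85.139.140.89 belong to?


First octet: 85
Binary: 01010101
0xxxxxxx -> Class A (1-126)
Class A, default mask 255.0.0.0 (/8)


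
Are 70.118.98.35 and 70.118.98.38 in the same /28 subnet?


Mask: 255.255.255.240
70.118.98.35 AND mask = 70.118.98.32
70.118.98.38 AND mask = 70.118.98.32
Yes, same subnet (70.118.98.32)


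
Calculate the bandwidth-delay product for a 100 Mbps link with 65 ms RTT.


BDP = bandwidth * RTT
= 100 Mbps * 65 ms
= 100 * 1e6 * 65 / 1000 bits
= 6500000 bits
= 812500 bytes
= 793.457 KB
BDP = 6500000 bits (812500 bytes)


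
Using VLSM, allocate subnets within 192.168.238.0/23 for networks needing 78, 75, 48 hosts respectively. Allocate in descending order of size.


78 hosts -> /25 (126 usable): 192.168.238.0/25
75 hosts -> /25 (126 usable): 192.168.238.128/25
48 hosts -> /26 (62 usable): 192.168.239.0/26
Allocation: 192.168.238.0/25 (78 hosts, 126 usable); 192.168.238.128/25 (75 hosts, 126 usable); 192.168.239.0/26 (48 hosts, 62 usable)


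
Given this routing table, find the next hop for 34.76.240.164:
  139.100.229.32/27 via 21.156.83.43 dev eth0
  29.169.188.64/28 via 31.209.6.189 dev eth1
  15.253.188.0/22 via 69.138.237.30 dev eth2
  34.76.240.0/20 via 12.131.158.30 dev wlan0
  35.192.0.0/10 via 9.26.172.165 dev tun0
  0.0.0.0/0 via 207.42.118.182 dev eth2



Longest prefix match for 34.76.240.164:
  /27 139.100.229.32: no
  /28 29.169.188.64: no
  /22 15.253.188.0: no
  /20 34.76.240.0: MATCH
  /10 35.192.0.0: no
  /0 0.0.0.0: MATCH
Selected: next-hop 12.131.158.30 via wlan0 (matched /20)


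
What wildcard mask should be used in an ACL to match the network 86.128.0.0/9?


Subnet mask: 255.128.0.0
Wildcard = 255.255.255.255 - subnet mask
255 - 255 = 0
255 - 128 = 127
255 - 0 = 255
255 - 0 = 255
Wildcard: 0.127.255.255


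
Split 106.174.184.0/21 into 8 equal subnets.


New prefix = 21 + 3 = 24
Each subnet has 256 addresses
  106.174.184.0/24
  106.174.185.0/24
  106.174.186.0/24
  106.174.187.0/24
  106.174.188.0/24
  106.174.189.0/24
  106.174.190.0/24
  106.174.191.0/24
Subnets: 106.174.184.0/24, 106.174.185.0/24, 106.174.186.0/24, 106.174.187.0/24, 106.174.188.0/24, 106.174.189.0/24, 106.174.190.0/24, 106.174.191.0/24


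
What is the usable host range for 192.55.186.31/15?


Network: 192.54.0.0
Broadcast: 192.55.255.255
First usable = network + 1
Last usable = broadcast - 1
Range: 192.54.0.1 to 192.55.255.254


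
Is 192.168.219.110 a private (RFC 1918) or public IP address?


RFC 1918 private ranges:
  10.0.0.0/8 (10.0.0.0 - 10.255.255.255)
  172.16.0.0/12 (172.16.0.0 - 172.31.255.255)
  192.168.0.0/16 (192.168.0.0 - 192.168.255.255)
Private (in 192.168.0.0/16)


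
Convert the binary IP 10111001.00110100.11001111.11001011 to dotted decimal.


10111001 = 185
00110100 = 52
11001111 = 207
11001011 = 203
IP: 185.52.207.203


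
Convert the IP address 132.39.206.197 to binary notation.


132 = 10000100
39 = 00100111
206 = 11001110
197 = 11000101
Binary: 10000100.00100111.11001110.11000101


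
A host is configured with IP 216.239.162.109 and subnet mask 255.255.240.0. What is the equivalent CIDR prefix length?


Binary: 11111111.11111111.11110000.00000000
Count leading 1s
Prefix: /20


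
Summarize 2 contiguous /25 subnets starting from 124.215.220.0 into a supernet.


Original prefix: /25
Number of subnets: 2 = 2^1
New prefix = 25 - 1 = 24
Supernet: 124.215.220.0/24


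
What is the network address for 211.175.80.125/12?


IP:   11010011.10101111.01010000.01111101
Mask: 11111111.11110000.00000000.00000000
AND operation:
Net:  11010011.10100000.00000000.00000000
Network: 211.160.0.0/12


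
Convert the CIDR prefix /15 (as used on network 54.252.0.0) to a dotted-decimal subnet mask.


/15 means 15 network bits, 17 host bits
Binary: 11111111111111100000000000000000
Mask: 255.254.0.0


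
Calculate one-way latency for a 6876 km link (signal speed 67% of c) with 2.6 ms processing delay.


Speed = 0.67 * 3e5 km/s = 201000 km/s
Propagation delay = 6876 / 201000 = 0.0342 s = 34.209 ms
Processing delay = 2.6 ms
Total one-way latency = 36.809 ms


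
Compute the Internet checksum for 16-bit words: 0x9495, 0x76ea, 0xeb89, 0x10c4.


Sum all words (with carry folding):
+ 0x9495 = 0x9495
+ 0x76ea = 0x0b80
+ 0xeb89 = 0xf709
+ 0x10c4 = 0x07ce
One's complement: ~0x07ce
Checksum = 0xf831


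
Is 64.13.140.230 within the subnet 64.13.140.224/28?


Subnet network: 64.13.140.224
Test IP AND mask: 64.13.140.224
Yes, 64.13.140.230 is in 64.13.140.224/28


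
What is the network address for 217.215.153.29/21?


IP:   11011001.11010111.10011001.00011101
Mask: 11111111.11111111.11111000.00000000
AND operation:
Net:  11011001.11010111.10011000.00000000
Network: 217.215.152.0/21


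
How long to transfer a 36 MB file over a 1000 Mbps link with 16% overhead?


Effective throughput = 1000 * (1 - 16/100) = 840 Mbps
File size in Mb = 36 * 8 = 288 Mb
Time = 288 / 840
Time = 0.3429 seconds


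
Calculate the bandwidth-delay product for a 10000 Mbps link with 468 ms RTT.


BDP = bandwidth * RTT
= 10000 Mbps * 468 ms
= 10000 * 1e6 * 468 / 1000 bits
= 4680000000 bits
= 585000000 bytes
= 571289.0625 KB
BDP = 4680000000 bits (585000000 bytes)


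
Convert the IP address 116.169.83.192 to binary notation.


116 = 01110100
169 = 10101001
83 = 01010011
192 = 11000000
Binary: 01110100.10101001.01010011.11000000


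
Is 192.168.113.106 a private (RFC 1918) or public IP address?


RFC 1918 private ranges:
  10.0.0.0/8 (10.0.0.0 - 10.255.255.255)
  172.16.0.0/12 (172.16.0.0 - 172.31.255.255)
  192.168.0.0/16 (192.168.0.0 - 192.168.255.255)
Private (in 192.168.0.0/16)


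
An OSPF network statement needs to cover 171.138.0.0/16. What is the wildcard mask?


Subnet mask: 255.255.0.0
Wildcard = 255.255.255.255 - subnet mask
255 - 255 = 0
255 - 255 = 0
255 - 0 = 255
255 - 0 = 255
Wildcard: 0.0.255.255


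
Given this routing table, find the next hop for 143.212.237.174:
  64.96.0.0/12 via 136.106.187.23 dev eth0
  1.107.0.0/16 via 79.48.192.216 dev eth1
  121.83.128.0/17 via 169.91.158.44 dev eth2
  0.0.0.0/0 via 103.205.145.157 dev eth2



Longest prefix match for 143.212.237.174:
  /12 64.96.0.0: no
  /16 1.107.0.0: no
  /17 121.83.128.0: no
  /0 0.0.0.0: MATCH
Selected: next-hop 103.205.145.157 via eth2 (matched /0)


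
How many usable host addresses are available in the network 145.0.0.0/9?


Host bits = 32 - 9 = 23
Total addresses = 2^23 = 8388608
Usable = total - 2 (network and broadcast)
Usable hosts: 8388606


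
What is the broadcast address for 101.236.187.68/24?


Network: 101.236.187.0/24
Host bits = 8
Set all host bits to 1:
Broadcast: 101.236.187.255


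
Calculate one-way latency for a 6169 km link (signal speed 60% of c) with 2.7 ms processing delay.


Speed = 0.6 * 3e5 km/s = 180000 km/s
Propagation delay = 6169 / 180000 = 0.0343 s = 34.2722 ms
Processing delay = 2.7 ms
Total one-way latency = 36.9722 ms


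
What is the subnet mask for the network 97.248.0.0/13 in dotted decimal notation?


/13 means 13 network bits, 19 host bits
Binary: 11111111111110000000000000000000
Mask: 255.248.0.0


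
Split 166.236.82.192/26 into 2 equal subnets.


New prefix = 26 + 1 = 27
Each subnet has 32 addresses
  166.236.82.192/27
  166.236.82.224/27
Subnets: 166.236.82.192/27, 166.236.82.224/27


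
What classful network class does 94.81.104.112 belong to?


First octet: 94
Binary: 01011110
0xxxxxxx -> Class A (1-126)
Class A, default mask 255.0.0.0 (/8)


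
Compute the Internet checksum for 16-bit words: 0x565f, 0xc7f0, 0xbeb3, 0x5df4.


Sum all words (with carry folding):
+ 0x565f = 0x565f
+ 0xc7f0 = 0x1e50
+ 0xbeb3 = 0xdd03
+ 0x5df4 = 0x3af8
One's complement: ~0x3af8
Checksum = 0xc507


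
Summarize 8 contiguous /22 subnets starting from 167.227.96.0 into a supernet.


Original prefix: /22
Number of subnets: 8 = 2^3
New prefix = 22 - 3 = 19
Supernet: 167.227.96.0/19


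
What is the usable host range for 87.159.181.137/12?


Network: 87.144.0.0
Broadcast: 87.159.255.255
First usable = network + 1
Last usable = broadcast - 1
Range: 87.144.0.1 to 87.159.255.254


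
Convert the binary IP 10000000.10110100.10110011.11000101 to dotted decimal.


10000000 = 128
10110100 = 180
10110011 = 179
11000101 = 197
IP: 128.180.179.197


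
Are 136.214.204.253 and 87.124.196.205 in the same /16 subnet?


Mask: 255.255.0.0
136.214.204.253 AND mask = 136.214.0.0
87.124.196.205 AND mask = 87.124.0.0
No, different subnets (136.214.0.0 vs 87.124.0.0)


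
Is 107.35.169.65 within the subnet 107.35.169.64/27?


Subnet network: 107.35.169.64
Test IP AND mask: 107.35.169.64
Yes, 107.35.169.65 is in 107.35.169.64/27


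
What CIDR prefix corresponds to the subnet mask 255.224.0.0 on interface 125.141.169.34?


Binary: 11111111.11100000.00000000.00000000
Count leading 1s
Prefix: /11


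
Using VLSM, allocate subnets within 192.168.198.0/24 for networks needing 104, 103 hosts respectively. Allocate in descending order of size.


104 hosts -> /25 (126 usable): 192.168.198.0/25
103 hosts -> /25 (126 usable): 192.168.198.128/25
Allocation: 192.168.198.0/25 (104 hosts, 126 usable); 192.168.198.128/25 (103 hosts, 126 usable)


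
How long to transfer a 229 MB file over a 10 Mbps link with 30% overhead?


Effective throughput = 10 * (1 - 30/100) = 7 Mbps
File size in Mb = 229 * 8 = 1832 Mb
Time = 1832 / 7
Time = 261.7143 seconds


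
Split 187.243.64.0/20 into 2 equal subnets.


New prefix = 20 + 1 = 21
Each subnet has 2048 addresses
  187.243.64.0/21
  187.243.72.0/21
Subnets: 187.243.64.0/21, 187.243.72.0/21


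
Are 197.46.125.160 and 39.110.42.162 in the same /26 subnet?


Mask: 255.255.255.192
197.46.125.160 AND mask = 197.46.125.128
39.110.42.162 AND mask = 39.110.42.128
No, different subnets (197.46.125.128 vs 39.110.42.128)


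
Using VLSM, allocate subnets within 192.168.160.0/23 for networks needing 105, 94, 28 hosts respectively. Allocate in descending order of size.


105 hosts -> /25 (126 usable): 192.168.160.0/25
94 hosts -> /25 (126 usable): 192.168.160.128/25
28 hosts -> /27 (30 usable): 192.168.161.0/27
Allocation: 192.168.160.0/25 (105 hosts, 126 usable); 192.168.160.128/25 (94 hosts, 126 usable); 192.168.161.0/27 (28 hosts, 30 usable)


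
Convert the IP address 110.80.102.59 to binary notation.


110 = 01101110
80 = 01010000
102 = 01100110
59 = 00111011
Binary: 01101110.01010000.01100110.00111011


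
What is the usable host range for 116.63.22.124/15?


Network: 116.62.0.0
Broadcast: 116.63.255.255
First usable = network + 1
Last usable = broadcast - 1
Range: 116.62.0.1 to 116.63.255.254


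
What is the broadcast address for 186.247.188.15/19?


Network: 186.247.160.0/19
Host bits = 13
Set all host bits to 1:
Broadcast: 186.247.191.255


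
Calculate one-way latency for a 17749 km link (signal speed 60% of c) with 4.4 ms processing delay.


Speed = 0.6 * 3e5 km/s = 180000 km/s
Propagation delay = 17749 / 180000 = 0.0986 s = 98.6056 ms
Processing delay = 4.4 ms
Total one-way latency = 103.0056 ms


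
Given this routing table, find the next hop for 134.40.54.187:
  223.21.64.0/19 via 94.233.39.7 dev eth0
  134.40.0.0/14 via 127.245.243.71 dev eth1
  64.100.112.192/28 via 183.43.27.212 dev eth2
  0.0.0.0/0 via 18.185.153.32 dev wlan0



Longest prefix match for 134.40.54.187:
  /19 223.21.64.0: no
  /14 134.40.0.0: MATCH
  /28 64.100.112.192: no
  /0 0.0.0.0: MATCH
Selected: next-hop 127.245.243.71 via eth1 (matched /14)


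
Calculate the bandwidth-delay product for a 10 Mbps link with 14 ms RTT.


BDP = bandwidth * RTT
= 10 Mbps * 14 ms
= 10 * 1e6 * 14 / 1000 bits
= 140000 bits
= 17500 bytes
= 17.0898 KB
BDP = 140000 bits (17500 bytes)


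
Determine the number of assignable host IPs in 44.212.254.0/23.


Host bits = 32 - 23 = 9
Total addresses = 2^9 = 512
Usable = total - 2 (network and broadcast)
Usable hosts: 510


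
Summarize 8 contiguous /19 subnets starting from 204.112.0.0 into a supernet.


Original prefix: /19
Number of subnets: 8 = 2^3
New prefix = 19 - 3 = 16
Supernet: 204.112.0.0/16


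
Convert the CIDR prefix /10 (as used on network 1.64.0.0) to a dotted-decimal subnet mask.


/10 means 10 network bits, 22 host bits
Binary: 11111111110000000000000000000000
Mask: 255.192.0.0


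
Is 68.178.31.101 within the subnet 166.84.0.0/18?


Subnet network: 166.84.0.0
Test IP AND mask: 68.178.0.0
No, 68.178.31.101 is not in 166.84.0.0/18


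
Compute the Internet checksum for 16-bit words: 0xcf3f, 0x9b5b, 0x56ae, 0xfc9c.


Sum all words (with carry folding):
+ 0xcf3f = 0xcf3f
+ 0x9b5b = 0x6a9b
+ 0x56ae = 0xc149
+ 0xfc9c = 0xbde6
One's complement: ~0xbde6
Checksum = 0x4219


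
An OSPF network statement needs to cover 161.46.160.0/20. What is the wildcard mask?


Subnet mask: 255.255.240.0
Wildcard = 255.255.255.255 - subnet mask
255 - 255 = 0
255 - 255 = 0
255 - 240 = 15
255 - 0 = 255
Wildcard: 0.0.15.255


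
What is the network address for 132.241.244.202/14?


IP:   10000100.11110001.11110100.11001010
Mask: 11111111.11111100.00000000.00000000
AND operation:
Net:  10000100.11110000.00000000.00000000
Network: 132.240.0.0/14


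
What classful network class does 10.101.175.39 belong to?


First octet: 10
Binary: 00001010
0xxxxxxx -> Class A (1-126)
Class A, default mask 255.0.0.0 (/8)


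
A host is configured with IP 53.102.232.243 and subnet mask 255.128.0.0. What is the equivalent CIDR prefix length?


Binary: 11111111.10000000.00000000.00000000
Count leading 1s
Prefix: /9


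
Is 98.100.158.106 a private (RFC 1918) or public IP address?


RFC 1918 private ranges:
  10.0.0.0/8 (10.0.0.0 - 10.255.255.255)
  172.16.0.0/12 (172.16.0.0 - 172.31.255.255)
  192.168.0.0/16 (192.168.0.0 - 192.168.255.255)
Public (not in any RFC 1918 range)


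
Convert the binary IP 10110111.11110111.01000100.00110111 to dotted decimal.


10110111 = 183
11110111 = 247
01000100 = 68
00110111 = 55
IP: 183.247.68.55


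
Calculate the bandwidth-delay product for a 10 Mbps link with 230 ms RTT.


BDP = bandwidth * RTT
= 10 Mbps * 230 ms
= 10 * 1e6 * 230 / 1000 bits
= 2300000 bits
= 287500 bytes
= 280.7617 KB
BDP = 2300000 bits (287500 bytes)


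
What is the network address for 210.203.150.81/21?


IP:   11010010.11001011.10010110.01010001
Mask: 11111111.11111111.11111000.00000000
AND operation:
Net:  11010010.11001011.10010000.00000000
Network: 210.203.144.0/21


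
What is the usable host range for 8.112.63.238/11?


Network: 8.96.0.0
Broadcast: 8.127.255.255
First usable = network + 1
Last usable = broadcast - 1
Range: 8.96.0.1 to 8.127.255.254


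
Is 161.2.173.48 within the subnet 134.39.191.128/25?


Subnet network: 134.39.191.128
Test IP AND mask: 161.2.173.0
No, 161.2.173.48 is not in 134.39.191.128/25


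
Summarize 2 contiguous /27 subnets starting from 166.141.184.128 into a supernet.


Original prefix: /27
Number of subnets: 2 = 2^1
New prefix = 27 - 1 = 26
Supernet: 166.141.184.128/26


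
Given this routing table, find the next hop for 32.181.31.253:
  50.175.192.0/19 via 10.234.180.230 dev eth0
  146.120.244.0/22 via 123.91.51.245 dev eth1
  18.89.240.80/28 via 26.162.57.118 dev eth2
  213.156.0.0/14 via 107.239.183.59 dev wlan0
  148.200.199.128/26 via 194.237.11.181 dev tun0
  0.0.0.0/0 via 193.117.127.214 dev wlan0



Longest prefix match for 32.181.31.253:
  /19 50.175.192.0: no
  /22 146.120.244.0: no
  /28 18.89.240.80: no
  /14 213.156.0.0: no
  /26 148.200.199.128: no
  /0 0.0.0.0: MATCH
Selected: next-hop 193.117.127.214 via wlan0 (matched /0)
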